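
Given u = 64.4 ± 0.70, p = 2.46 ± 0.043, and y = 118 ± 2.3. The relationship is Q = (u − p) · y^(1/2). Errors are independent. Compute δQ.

Let w = u − p = 61.9. δw = √(δu² + δp²) = √(0.490 + 0.00185) = 0.701, so δw/w = 0.0113.
Q is then a monomial in w, y:
δQ/Q = √((δw/w)² + (½·δy/y)²) = √(0.000128 + 9.5e-05) = 0.0149
Q = 673, so δQ = 0.0149 × 673 = 10.1.

10.1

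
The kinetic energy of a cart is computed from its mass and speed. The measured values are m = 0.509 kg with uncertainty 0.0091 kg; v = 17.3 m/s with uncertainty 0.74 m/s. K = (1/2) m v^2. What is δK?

Relative error in a monomial: (δK/K)² = Σ (nᵢ · δxᵢ/xᵢ)².
  (1·δm/m)² = (1×0.0179)² = 0.000320;  (2·δv/v)² = (2×0.0428)² = 0.00732
δK/K = √(0.00764) = 0.0874
K = 76.2 J, so δK = 0.0874 × 76.2 = 6.66 J.

6.66 J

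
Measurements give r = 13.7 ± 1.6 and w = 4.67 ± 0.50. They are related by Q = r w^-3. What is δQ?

Since Q is a product/quotient, work with relative uncertainties:
  (1·δr/r)² = (1×0.117)² = 0.0136;  (-3·δw/w)² = (-3×0.107)² = 0.103
δQ/Q = √(0.117) = 0.342
Q = 0.135, so δQ = 0.342 × 0.135 = 0.0460.

0.0460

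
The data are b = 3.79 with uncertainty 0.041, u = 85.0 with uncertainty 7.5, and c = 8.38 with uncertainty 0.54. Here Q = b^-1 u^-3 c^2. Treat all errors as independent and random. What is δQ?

For a monomial Q ∝ b^-1, u^-3, c^2, fractional errors add in quadrature:
  (-1·δb/b)² = (-1×0.0108)² = 0.000117;  (-3·δu/u)² = (-3×0.0882)² = 0.0701;  (2·δc/c)² = (2×0.0644)² = 0.0166
δQ/Q = √(0.0868) = 0.295
Q = 3.02e-05, so δQ = 0.295 × 3.02e-05 = 8.89e-06.

8.89e-06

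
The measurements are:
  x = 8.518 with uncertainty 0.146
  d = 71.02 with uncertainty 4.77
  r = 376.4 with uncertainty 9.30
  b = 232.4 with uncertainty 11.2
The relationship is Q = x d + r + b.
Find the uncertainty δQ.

44.4

Let p = x·d = 604.9. δp/p = √((1·δx/x)² + (1·δd/d)²) = √(0.000294 + 0.00451) = 0.0693, so δp = 41.9.
Q = p + r + b: δQ = √(δp² + δr² + δb²) = √(1760 + 86.5 + 125) = 44.4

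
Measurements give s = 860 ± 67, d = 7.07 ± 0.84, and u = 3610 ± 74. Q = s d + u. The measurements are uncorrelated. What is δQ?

Let p = s·d = 6080. δp/p = √((1·δs/s)² + (1·δd/d)²) = √(0.00607 + 0.0141) = 0.142, so δp = 864.
Q = p + u: δQ = √(δp² + δu²) = √(7.46e+05 + 5480) = 867

867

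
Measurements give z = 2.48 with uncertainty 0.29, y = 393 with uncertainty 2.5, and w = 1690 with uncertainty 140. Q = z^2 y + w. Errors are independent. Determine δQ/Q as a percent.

14.2%

Let p = z^2·y = 2420. δp/p = √((2·δz/z)² + (1·δy/y)²) = √(0.0547 + 4.05e-05) = 0.234, so δp = 566.
Q = p + w: δQ = √(δp² + δw²) = √(3.2e+05 + 19600) = 583
Q = 4110, so δQ/Q = 583/4110 = 0.142.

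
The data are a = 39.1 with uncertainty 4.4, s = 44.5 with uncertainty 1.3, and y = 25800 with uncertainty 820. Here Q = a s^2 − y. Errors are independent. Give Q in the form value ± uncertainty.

51600 ± 9850

Let p = a·s^2 = 77400. δp/p = √((1·δa/a)² + (2·δs/s)²) = √(0.0127 + 0.00341) = 0.127, so δp = 9820.
Q = p − y: δQ = √(δp² + δy²) = √(9.64e+07 + 6.72e+05) = 9850
Q = 51600.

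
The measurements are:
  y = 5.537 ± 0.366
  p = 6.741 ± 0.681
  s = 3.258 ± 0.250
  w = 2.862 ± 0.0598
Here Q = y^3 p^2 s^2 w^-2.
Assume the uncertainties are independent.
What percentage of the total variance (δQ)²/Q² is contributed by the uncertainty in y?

37.3%

(δQ/Q)² = (3·δy/y)² + (2·δp/p)² + (2·δs/s)² + (-2·δw/w)²
  y term: (3×0.0661)² = 0.0393
  p term: (2×0.101)² = 0.0408
  s term: (2×0.0767)² = 0.0236
  w term: (-2×0.0209)² = 0.00175
Total = 0.105. Share from y = 0.0393/0.105 = 0.373.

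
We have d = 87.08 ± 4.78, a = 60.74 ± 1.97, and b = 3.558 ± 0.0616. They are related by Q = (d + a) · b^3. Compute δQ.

Let u = d + a = 147.8. δu = √(δd² + δa²) = √(22.8 + 3.88) = 5.17, so δu/u = 0.0350.
Q is then a monomial in u, b:
δQ/Q = √((δu/u)² + (3·δb/b)²) = √(0.00122 + 0.00270) = 0.0626
Q = 6658, so δQ = 0.0626 × 6658 = 417.

417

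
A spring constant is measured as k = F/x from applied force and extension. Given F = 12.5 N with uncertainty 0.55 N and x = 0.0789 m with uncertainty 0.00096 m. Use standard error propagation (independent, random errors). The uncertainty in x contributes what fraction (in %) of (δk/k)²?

7.10%

(δk/k)² = (1·δF/F)² + (-1·δx/x)²
  F term: (1×0.0440)² = 0.00194
  x term: (-1×0.0122)² = 0.000148
Total = 0.00208. Share from x = 0.000148/0.00208 = 0.0710.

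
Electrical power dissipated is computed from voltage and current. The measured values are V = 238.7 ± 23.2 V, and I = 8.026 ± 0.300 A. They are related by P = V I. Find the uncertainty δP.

Each factor contributes (exponent × relative error)² to (δP/P)²:
  (1·δV/V)² = (1×0.0972)² = 0.00945;  (1·δI/I)² = (1×0.0374)² = 0.00140
δP/P = √(0.0108) = 0.104
P = 1916 W, so δP = 0.104 × 1916 = 199 W.

199 W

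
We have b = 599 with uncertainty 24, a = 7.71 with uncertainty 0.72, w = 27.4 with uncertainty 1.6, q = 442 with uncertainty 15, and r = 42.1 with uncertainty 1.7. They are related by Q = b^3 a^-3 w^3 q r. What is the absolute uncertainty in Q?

6.38e+13

Q is a product of powers, so relative uncertainties combine in quadrature:
  (3·δb/b)² = (3×0.0401)² = 0.0144;  (-3·δa/a)² = (-3×0.0934)² = 0.0785;  (3·δw/w)² = (3×0.0584)² = 0.0307;  (1·δq/q)² = (1×0.0339)² = 0.00115;  (1·δr/r)² = (1×0.0404)² = 0.00163
δQ/Q = √(0.126) = 0.356
Q = 1.8e+14, so δQ = 0.356 × 1.8e+14 = 6.38e+13.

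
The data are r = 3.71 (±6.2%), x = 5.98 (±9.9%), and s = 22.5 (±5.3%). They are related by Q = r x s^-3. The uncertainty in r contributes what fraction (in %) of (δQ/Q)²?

9.88%

(δQ/Q)² = (1·δr/r)² + (1·δx/x)² + (-3·δs/s)²
  r term: (1×0.0620)² = 0.00384
  x term: (1×0.0990)² = 0.00980
  s term: (-3×0.0530)² = 0.0253
Total = 0.0389. Share from r = 0.00384/0.0389 = 0.0988.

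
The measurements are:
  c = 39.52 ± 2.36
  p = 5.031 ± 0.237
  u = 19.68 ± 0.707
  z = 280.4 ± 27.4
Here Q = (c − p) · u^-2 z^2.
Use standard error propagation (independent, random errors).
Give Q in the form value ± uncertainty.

Let w = c − p = 34.49. δw = √(δc² + δp²) = √(5.57 + 0.0562) = 2.37, so δw/w = 0.0688.
Q is then a monomial in w, u, z:
δQ/Q = √((δw/w)² + (-2·δu/u)² + (2·δz/z)²) = √(0.00473 + 0.00516 + 0.0382) = 0.219
Q = 7001, so δQ = 0.219 × 7001 = 1540.

7001 ± 1540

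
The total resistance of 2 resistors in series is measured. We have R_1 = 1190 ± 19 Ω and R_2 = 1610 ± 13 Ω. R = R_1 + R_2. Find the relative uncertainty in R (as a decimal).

0.00822

Absolute uncertainties add in quadrature for a linear combination:
  (δR_1)² = 361;  (δR_2)² = 169
δR = √(530) = 23.0 Ω
R = 2800 Ω, so δR/R = 23.0/2800 = 0.00822.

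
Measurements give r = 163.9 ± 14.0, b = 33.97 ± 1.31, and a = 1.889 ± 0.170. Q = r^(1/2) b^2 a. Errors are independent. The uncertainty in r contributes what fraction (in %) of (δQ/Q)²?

(δQ/Q)² = (½·δr/r)² + (2·δb/b)² + (1·δa/a)²
  r term: (0.5×0.0854)² = 0.00182
  b term: (2×0.0386)² = 0.00595
  a term: (1×0.0900)² = 0.00810
Total = 0.0159. Share from r = 0.00182/0.0159 = 0.115.

11.5%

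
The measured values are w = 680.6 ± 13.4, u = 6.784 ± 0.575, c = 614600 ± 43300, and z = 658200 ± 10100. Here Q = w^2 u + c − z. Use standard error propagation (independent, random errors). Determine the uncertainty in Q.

Let p = w^2·u = 3.142e+06. δp/p = √((2·δw/w)² + (1·δu/u)²) = √(0.00155 + 0.00718) = 0.0935, so δp = 2.94e+05.
Q = p + c − z: δQ = √(δp² + δc² + δz²) = √(8.63e+10 + 1.87e+09 + 1.02e+08) = 2.97e+05

2.97e+05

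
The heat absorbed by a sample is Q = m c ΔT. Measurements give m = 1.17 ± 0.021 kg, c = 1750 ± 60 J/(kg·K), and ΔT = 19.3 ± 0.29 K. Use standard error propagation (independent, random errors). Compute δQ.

1640 J

Products/powers → add relative errors in quadrature, weighted by exponent:
  (1·δm/m)² = (1×0.0179)² = 0.000322;  (1·δc/c)² = (1×0.0343)² = 0.00118;  (1·δΔT/ΔT)² = (1×0.0150)² = 0.000226
δQ/Q = √(0.00172) = 0.0415
Q = 39500 J, so δQ = 0.0415 × 39500 = 1640 J.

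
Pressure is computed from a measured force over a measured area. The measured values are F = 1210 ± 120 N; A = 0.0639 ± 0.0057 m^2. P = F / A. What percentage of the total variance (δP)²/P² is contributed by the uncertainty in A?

44.7%

(δP/P)² = (1·δF/F)² + (-1·δA/A)²
  F term: (1×0.0992)² = 0.00984
  A term: (-1×0.0892)² = 0.00796
Total = 0.0178. Share from A = 0.00796/0.0178 = 0.447.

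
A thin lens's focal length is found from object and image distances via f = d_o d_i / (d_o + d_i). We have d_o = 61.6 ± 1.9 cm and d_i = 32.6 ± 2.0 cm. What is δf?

0.885 cm

∂f/∂d_o = (d_i/(d_o+d_i))² = 0.120;  ∂f/∂d_i = (d_o/(d_o+d_i))² = 0.428
δf = √((∂f/∂d_o · δd_o)² + (∂f/∂d_i · δd_i)²) = √(0.0518 + 0.731) = 0.885 cm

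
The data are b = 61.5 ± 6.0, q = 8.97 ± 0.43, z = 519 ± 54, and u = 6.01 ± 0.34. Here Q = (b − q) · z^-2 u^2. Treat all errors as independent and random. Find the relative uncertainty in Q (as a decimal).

Let w = b − q = 52.5. δw = √(δb² + δq²) = √(36.0 + 0.185) = 6.02, so δw/w = 0.115.
Q is then a monomial in w, z, u:
δQ/Q = √((δw/w)² + (-2·δz/z)² + (2·δu/u)²) = √(0.0131 + 0.0433 + 0.0128) = 0.263

0.263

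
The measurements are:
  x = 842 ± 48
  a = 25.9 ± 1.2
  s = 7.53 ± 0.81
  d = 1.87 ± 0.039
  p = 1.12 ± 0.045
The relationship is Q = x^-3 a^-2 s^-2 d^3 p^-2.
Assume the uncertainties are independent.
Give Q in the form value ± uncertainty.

(2.30 ± 0.706) × 10^-13

Q is a product of powers, so relative uncertainties combine in quadrature:
  (-3·δx/x)² = (-3×0.0570)² = 0.0292;  (-2·δa/a)² = (-2×0.0463)² = 0.00859;  (-2·δs/s)² = (-2×0.108)² = 0.0463;  (3·δd/d)² = (3×0.0209)² = 0.00391;  (-2·δp/p)² = (-2×0.0402)² = 0.00646
δQ/Q = √(0.0945) = 0.307
Q = 2.3e-13, so δQ = 0.307 × 2.3e-13 = 7.06e-14.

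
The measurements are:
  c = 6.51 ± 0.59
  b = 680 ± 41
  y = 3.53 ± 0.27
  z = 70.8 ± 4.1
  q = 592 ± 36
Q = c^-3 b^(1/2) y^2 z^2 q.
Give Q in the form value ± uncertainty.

Q is a product of powers, so relative uncertainties combine in quadrature:
  (-3·δc/c)² = (-3×0.0906)² = 0.0739;  (½·δb/b)² = (0.5×0.0603)² = 0.000909;  (2·δy/y)² = (2×0.0765)² = 0.0234;  (2·δz/z)² = (2×0.0579)² = 0.0134;  (1·δq/q)² = (1×0.0608)² = 0.00370
δQ/Q = √(0.115) = 0.340
Q = 3.5e+06, so δQ = 0.340 × 3.5e+06 = 1.19e+06.

(3.50 ± 1.19) × 10^6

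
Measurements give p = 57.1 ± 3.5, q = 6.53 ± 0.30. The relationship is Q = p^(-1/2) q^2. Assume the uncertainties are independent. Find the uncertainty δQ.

Since Q is a product/quotient, work with relative uncertainties:
  (−½·δp/p)² = (-0.5×0.0613)² = 0.000939;  (2·δq/q)² = (2×0.0459)² = 0.00844
δQ/Q = √(0.00938) = 0.0969
Q = 5.64, so δQ = 0.0969 × 5.64 = 0.547.

0.547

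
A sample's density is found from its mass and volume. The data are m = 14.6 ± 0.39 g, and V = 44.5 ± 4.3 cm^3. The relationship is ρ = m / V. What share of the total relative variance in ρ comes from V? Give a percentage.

92.9%

(δρ/ρ)² = (1·δm/m)² + (-1·δV/V)²
  m term: (1×0.0267)² = 0.000714
  V term: (-1×0.0966)² = 0.00934
Total = 0.0101. Share from V = 0.00934/0.0101 = 0.929.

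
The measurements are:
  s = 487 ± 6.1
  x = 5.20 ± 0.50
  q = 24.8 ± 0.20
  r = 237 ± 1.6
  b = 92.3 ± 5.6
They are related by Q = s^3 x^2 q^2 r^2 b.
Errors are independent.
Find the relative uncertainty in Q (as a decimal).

0.206

For a monomial Q ∝ s^3, x^2, q^2, r^2, b, fractional errors add in quadrature:
  (3·δs/s)² = (3×0.0125)² = 0.00141;  (2·δx/x)² = (2×0.0962)² = 0.0370;  (2·δq/q)² = (2×0.00806)² = 0.000260;  (2·δr/r)² = (2×0.00675)² = 0.000182;  (1·δb/b)² = (1×0.0607)² = 0.00368
δQ/Q = √(0.0425) = 0.206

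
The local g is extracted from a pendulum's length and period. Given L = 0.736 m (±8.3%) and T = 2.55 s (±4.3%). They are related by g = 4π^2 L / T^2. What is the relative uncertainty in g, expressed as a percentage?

Relative error in a monomial: (δg/g)² = Σ (nᵢ · δxᵢ/xᵢ)².
  (1·δL/L)² = (1×0.0830)² = 0.00689;  (-2·δT/T)² = (-2×0.0430)² = 0.00740
δg/g = √(0.0143) = 0.120

12.0%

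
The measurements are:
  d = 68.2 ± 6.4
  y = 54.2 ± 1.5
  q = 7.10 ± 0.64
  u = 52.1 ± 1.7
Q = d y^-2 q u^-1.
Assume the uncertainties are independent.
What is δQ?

0.000459

Since Q is a product/quotient, work with relative uncertainties:
  (1·δd/d)² = (1×0.0938)² = 0.00881;  (-2·δy/y)² = (-2×0.0277)² = 0.00306;  (1·δq/q)² = (1×0.0901)² = 0.00813;  (-1·δu/u)² = (-1×0.0326)² = 0.00106
δQ/Q = √(0.0211) = 0.145
Q = 0.00316, so δQ = 0.145 × 0.00316 = 0.000459.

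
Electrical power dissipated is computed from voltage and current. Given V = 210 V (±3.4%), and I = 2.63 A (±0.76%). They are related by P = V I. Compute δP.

Each factor contributes (exponent × relative error)² to (δP/P)²:
  (1·δV/V)² = (1×0.0340)² = 0.00116;  (1·δI/I)² = (1×0.00760)² = 5.78e-05
δP/P = √(0.00121) = 0.0348
P = 552 W, so δP = 0.0348 × 552 = 19.2 W.

19.2 W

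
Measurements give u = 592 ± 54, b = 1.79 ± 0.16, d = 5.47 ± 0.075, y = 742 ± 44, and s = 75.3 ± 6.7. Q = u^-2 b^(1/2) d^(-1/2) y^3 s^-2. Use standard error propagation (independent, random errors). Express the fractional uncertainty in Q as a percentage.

Relative error in a monomial: (δQ/Q)² = Σ (nᵢ · δxᵢ/xᵢ)².
  (-2·δu/u)² = (-2×0.0912)² = 0.0333;  (½·δb/b)² = (0.5×0.0894)² = 0.00200;  (−½·δd/d)² = (-0.5×0.0137)² = 4.7e-05;  (3·δy/y)² = (3×0.0593)² = 0.0316;  (-2·δs/s)² = (-2×0.0890)² = 0.0317
δQ/Q = √(0.0986) = 0.314

31.4%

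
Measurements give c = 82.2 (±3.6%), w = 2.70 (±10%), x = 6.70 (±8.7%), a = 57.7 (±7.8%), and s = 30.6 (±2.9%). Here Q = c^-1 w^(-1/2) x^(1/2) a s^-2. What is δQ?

Q is a product of powers, so relative uncertainties combine in quadrature:
  (-1·δc/c)² = (-1×0.0360)² = 0.00130;  (−½·δw/w)² = (-0.5×0.100)² = 0.00250;  (½·δx/x)² = (0.5×0.0870)² = 0.00189;  (1·δa/a)² = (1×0.0780)² = 0.00608;  (-2·δs/s)² = (-2×0.0290)² = 0.00336
δQ/Q = √(0.0151) = 0.123
Q = 0.00118, so δQ = 0.123 × 0.00118 = 0.000145.

0.000145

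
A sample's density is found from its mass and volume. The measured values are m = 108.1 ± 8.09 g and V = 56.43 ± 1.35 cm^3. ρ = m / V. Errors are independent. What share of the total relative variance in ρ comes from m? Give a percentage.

(δρ/ρ)² = (1·δm/m)² + (-1·δV/V)²
  m term: (1×0.0748)² = 0.00560
  V term: (-1×0.0239)² = 0.000572
Total = 0.00617. Share from m = 0.00560/0.00617 = 0.907.

90.7%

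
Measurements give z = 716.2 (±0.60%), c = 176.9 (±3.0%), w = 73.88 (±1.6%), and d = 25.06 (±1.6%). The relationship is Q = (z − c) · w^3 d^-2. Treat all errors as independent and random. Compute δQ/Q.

Let u = z − c = 539.3. δu = √(δz² + δc²) = √(18.5 + 28.2) = 6.83, so δu/u = 0.0127.
Q is then a monomial in u, w, d:
δQ/Q = √((δu/u)² + (3·δw/w)² + (-2·δd/d)²) = √(0.000160 + 0.00230 + 0.00102) = 0.0591

0.0591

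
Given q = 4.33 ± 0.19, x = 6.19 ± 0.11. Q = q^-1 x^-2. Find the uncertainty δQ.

0.000340

Since Q is a product/quotient, work with relative uncertainties:
  (-1·δq/q)² = (-1×0.0439)² = 0.00193;  (-2·δx/x)² = (-2×0.0178)² = 0.00126
δQ/Q = √(0.00319) = 0.0565
Q = 0.00603, so δQ = 0.0565 × 0.00603 = 0.000340.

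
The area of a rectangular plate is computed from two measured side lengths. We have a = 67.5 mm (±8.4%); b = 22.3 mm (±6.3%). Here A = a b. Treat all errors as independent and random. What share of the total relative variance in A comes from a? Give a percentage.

64.0%

(δA/A)² = (1·δa/a)² + (1·δb/b)²
  a term: (1×0.0840)² = 0.00706
  b term: (1×0.0630)² = 0.00397
Total = 0.0110. Share from a = 0.00706/0.0110 = 0.640.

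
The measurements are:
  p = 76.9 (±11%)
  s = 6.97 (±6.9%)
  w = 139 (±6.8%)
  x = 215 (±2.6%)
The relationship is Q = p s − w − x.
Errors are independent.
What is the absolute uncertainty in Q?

70.5

Let h = p·s = 536. δh/h = √((1·δp/p)² + (1·δs/s)²) = √(0.0121 + 0.00476) = 0.130, so δh = 69.6.
Q = h − w − x: δQ = √(δh² + δw² + δx²) = √(4840 + 89.3 + 31.2) = 70.5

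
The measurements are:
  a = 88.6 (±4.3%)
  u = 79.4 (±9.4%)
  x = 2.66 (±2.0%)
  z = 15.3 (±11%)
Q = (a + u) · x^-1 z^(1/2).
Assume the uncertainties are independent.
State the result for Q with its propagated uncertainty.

Let w = a + u = 168. δw = √(δa² + δu²) = √(14.5 + 55.7) = 8.38, so δw/w = 0.0499.
Q is then a monomial in w, x, z:
δQ/Q = √((δw/w)² + (-1·δx/x)² + (½·δz/z)²) = √(0.00249 + 0.000400 + 0.00302) = 0.0769
Q = 247, so δQ = 0.0769 × 247 = 19.0.

247 ± 19.0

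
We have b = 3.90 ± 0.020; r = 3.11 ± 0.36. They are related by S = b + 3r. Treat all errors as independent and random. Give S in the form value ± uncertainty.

Absolute uncertainties add in quadrature for a linear combination:
  (δb)² = 0.000400;  (3·δr)² = 1.17
δS = √(1.17) = 1.08
S = 13.2.

13.2 ± 1.08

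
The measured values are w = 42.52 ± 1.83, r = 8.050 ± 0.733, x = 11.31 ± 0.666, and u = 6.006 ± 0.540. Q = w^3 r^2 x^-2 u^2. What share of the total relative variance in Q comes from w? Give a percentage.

(δQ/Q)² = (3·δw/w)² + (2·δr/r)² + (-2·δx/x)² + (2·δu/u)²
  w term: (3×0.0430)² = 0.0167
  r term: (2×0.0911)² = 0.0332
  x term: (-2×0.0589)² = 0.0139
  u term: (2×0.0899)² = 0.0323
Total = 0.0960. Share from w = 0.0167/0.0960 = 0.174.

17.4%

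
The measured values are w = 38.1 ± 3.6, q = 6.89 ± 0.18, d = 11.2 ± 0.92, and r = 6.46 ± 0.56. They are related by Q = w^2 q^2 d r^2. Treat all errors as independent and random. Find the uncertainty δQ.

8.84e+06

Relative error in a monomial: (δQ/Q)² = Σ (nᵢ · δxᵢ/xᵢ)².
  (2·δw/w)² = (2×0.0945)² = 0.0357;  (2·δq/q)² = (2×0.0261)² = 0.00273;  (1·δd/d)² = (1×0.0821)² = 0.00675;  (2·δr/r)² = (2×0.0867)² = 0.0301
δQ/Q = √(0.0752) = 0.274
Q = 3.22e+07, so δQ = 0.274 × 3.22e+07 = 8.84e+06.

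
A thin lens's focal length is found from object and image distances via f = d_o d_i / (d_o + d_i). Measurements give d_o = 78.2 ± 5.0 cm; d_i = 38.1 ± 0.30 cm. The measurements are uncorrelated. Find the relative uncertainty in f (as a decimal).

∂f/∂d_o = (d_i/(d_o+d_i))² = 0.107;  ∂f/∂d_i = (d_o/(d_o+d_i))² = 0.452
δf = √((∂f/∂d_o · δd_o)² + (∂f/∂d_i · δd_i)²) = √(0.288 + 0.0184) = 0.553 cm
f = 25.6 cm, so δf/f = 0.553/25.6 = 0.0216.

0.0216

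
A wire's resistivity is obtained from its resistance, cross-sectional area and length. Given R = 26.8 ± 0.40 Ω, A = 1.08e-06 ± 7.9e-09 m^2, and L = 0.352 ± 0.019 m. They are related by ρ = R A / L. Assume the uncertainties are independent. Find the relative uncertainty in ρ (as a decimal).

0.0565

Since ρ is a product/quotient, work with relative uncertainties:
  (1·δR/R)² = (1×0.0149)² = 0.000223;  (1·δA/A)² = (1×0.00731)² = 5.35e-05;  (-1·δL/L)² = (-1×0.0540)² = 0.00291
δρ/ρ = √(0.00319) = 0.0565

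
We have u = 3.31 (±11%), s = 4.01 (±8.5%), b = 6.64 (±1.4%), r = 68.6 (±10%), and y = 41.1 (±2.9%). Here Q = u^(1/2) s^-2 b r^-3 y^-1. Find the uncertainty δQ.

1.99e-08

Relative error in a monomial: (δQ/Q)² = Σ (nᵢ · δxᵢ/xᵢ)².
  (½·δu/u)² = (0.5×0.110)² = 0.00303;  (-2·δs/s)² = (-2×0.0850)² = 0.0289;  (1·δb/b)² = (1×0.0140)² = 0.000196;  (-3·δr/r)² = (-3×0.100)² = 0.0900;  (-1·δy/y)² = (-1×0.0290)² = 0.000841
δQ/Q = √(0.123) = 0.351
Q = 5.66e-08, so δQ = 0.351 × 5.66e-08 = 1.99e-08.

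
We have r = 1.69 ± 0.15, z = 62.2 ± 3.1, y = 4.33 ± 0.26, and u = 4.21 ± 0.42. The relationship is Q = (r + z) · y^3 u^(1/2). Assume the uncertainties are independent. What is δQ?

Let w = r + z = 63.9. δw = √(δr² + δz²) = √(0.0225 + 9.61) = 3.10, so δw/w = 0.0486.
Q is then a monomial in w, y, u:
δQ/Q = √((δw/w)² + (3·δy/y)² + (½·δu/u)²) = √(0.00236 + 0.0324 + 0.00249) = 0.193
Q = 10600, so δQ = 0.193 × 10600 = 2060.

2060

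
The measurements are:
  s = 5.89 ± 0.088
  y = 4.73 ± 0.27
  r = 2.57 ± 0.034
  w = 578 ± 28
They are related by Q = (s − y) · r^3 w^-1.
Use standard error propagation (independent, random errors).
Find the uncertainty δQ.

Let u = s − y = 1.16. δu = √(δs² + δy²) = √(0.00774 + 0.0729) = 0.284, so δu/u = 0.245.
Q is then a monomial in u, r, w:
δQ/Q = √((δu/u)² + (3·δr/r)² + (-1·δw/w)²) = √(0.0599 + 0.00158 + 0.00235) = 0.253
Q = 0.0341, so δQ = 0.253 × 0.0341 = 0.00861.

0.00861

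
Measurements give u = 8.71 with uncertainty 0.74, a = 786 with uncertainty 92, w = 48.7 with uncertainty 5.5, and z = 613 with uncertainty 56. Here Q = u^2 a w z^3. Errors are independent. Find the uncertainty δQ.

Products/powers → add relative errors in quadrature, weighted by exponent:
  (2·δu/u)² = (2×0.0850)² = 0.0289;  (1·δa/a)² = (1×0.117)² = 0.0137;  (1·δw/w)² = (1×0.113)² = 0.0128;  (3·δz/z)² = (3×0.0914)² = 0.0751
δQ/Q = √(0.130) = 0.361
Q = 6.69e+14, so δQ = 0.361 × 6.69e+14 = 2.42e+14.

2.42e+14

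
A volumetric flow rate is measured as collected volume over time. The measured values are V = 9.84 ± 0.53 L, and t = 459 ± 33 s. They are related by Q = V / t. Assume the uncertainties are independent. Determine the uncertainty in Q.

Products/powers → add relative errors in quadrature, weighted by exponent:
  (1·δV/V)² = (1×0.0539)² = 0.00290;  (-1·δt/t)² = (-1×0.0719)² = 0.00517
δQ/Q = √(0.00807) = 0.0898
Q = 0.0214 L/s, so δQ = 0.0898 × 0.0214 = 0.00193 L/s.

0.00193 L/s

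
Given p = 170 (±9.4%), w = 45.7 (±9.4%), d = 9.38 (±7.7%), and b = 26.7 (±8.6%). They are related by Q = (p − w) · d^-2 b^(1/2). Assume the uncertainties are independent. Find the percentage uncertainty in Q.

20.8%

Let u = p − w = 124. δu = √(δp² + δw²) = √(255 + 18.5) = 16.5, so δu/u = 0.133.
Q is then a monomial in u, d, b:
δQ/Q = √((δu/u)² + (-2·δd/d)² + (½·δb/b)²) = √(0.0177 + 0.0237 + 0.00185) = 0.208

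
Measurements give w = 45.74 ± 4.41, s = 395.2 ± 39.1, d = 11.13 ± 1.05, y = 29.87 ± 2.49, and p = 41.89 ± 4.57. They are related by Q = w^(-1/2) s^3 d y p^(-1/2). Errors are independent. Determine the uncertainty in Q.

1.55e+08

Relative error in a monomial: (δQ/Q)² = Σ (nᵢ · δxᵢ/xᵢ)².
  (−½·δw/w)² = (-0.5×0.0964)² = 0.00232;  (3·δs/s)² = (3×0.0989)² = 0.0881;  (1·δd/d)² = (1×0.0943)² = 0.00890;  (1·δy/y)² = (1×0.0834)² = 0.00695;  (−½·δp/p)² = (-0.5×0.109)² = 0.00298
δQ/Q = √(0.109) = 0.331
Q = 4.688e+08, so δQ = 0.331 × 4.688e+08 = 1.55e+08.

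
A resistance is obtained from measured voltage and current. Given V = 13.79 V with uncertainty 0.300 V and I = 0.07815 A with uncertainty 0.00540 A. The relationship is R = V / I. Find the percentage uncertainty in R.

7.24%

Relative error in a monomial: (δR/R)² = Σ (nᵢ · δxᵢ/xᵢ)².
  (1·δV/V)² = (1×0.0218)² = 0.000473;  (-1·δI/I)² = (-1×0.0691)² = 0.00477
δR/R = √(0.00525) = 0.0724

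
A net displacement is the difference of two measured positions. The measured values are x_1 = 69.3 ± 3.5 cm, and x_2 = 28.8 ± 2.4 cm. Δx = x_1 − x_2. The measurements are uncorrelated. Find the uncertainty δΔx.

4.24 cm

Each term contributes (cᵢ δxᵢ)² to (δΔx)²:
  (δx_1)² = 12.2;  (δx_2)² = 5.76
δΔx = √(18.0) = 4.24 cm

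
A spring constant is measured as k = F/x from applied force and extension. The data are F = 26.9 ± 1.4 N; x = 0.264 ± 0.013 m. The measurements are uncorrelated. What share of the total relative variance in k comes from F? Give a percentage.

(δk/k)² = (1·δF/F)² + (-1·δx/x)²
  F term: (1×0.0520)² = 0.00271
  x term: (-1×0.0492)² = 0.00242
Total = 0.00513. Share from F = 0.00271/0.00513 = 0.528.

52.8%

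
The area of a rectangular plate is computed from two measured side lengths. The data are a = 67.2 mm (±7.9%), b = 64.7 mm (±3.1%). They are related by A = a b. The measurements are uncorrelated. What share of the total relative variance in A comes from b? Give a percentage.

(δA/A)² = (1·δa/a)² + (1·δb/b)²
  a term: (1×0.0790)² = 0.00624
  b term: (1×0.0310)² = 0.000961
Total = 0.00720. Share from b = 0.000961/0.00720 = 0.133.

13.3%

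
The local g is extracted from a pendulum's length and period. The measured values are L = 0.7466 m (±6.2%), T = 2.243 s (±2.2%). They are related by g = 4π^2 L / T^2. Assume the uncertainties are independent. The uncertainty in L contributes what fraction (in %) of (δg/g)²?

66.5%

(δg/g)² = (1·δL/L)² + (-2·δT/T)²
  L term: (1×0.0620)² = 0.00384
  T term: (-2×0.0220)² = 0.00194
Total = 0.00578. Share from L = 0.00384/0.00578 = 0.665.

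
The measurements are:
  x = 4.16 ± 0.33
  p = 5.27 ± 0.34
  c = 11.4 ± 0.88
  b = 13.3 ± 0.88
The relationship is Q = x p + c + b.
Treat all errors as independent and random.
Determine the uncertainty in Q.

Let w = x·p = 21.9. δw/w = √((1·δx/x)² + (1·δp/p)²) = √(0.00629 + 0.00416) = 0.102, so δw = 2.24.
Q = w + c + b: δQ = √(δw² + δc² + δb²) = √(5.02 + 0.774 + 0.774) = 2.56

2.56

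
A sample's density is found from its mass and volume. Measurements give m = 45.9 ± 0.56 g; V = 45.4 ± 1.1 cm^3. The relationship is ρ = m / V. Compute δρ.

Each factor contributes (exponent × relative error)² to (δρ/ρ)²:
  (1·δm/m)² = (1×0.0122)² = 0.000149;  (-1·δV/V)² = (-1×0.0242)² = 0.000587
δρ/ρ = √(0.000736) = 0.0271
ρ = 1.01 g/cm^3, so δρ = 0.0271 × 1.01 = 0.0274 g/cm^3.

0.0274 g/cm^3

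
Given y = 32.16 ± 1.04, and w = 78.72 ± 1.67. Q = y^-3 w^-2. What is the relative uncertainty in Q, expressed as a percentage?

10.6%

For a monomial Q ∝ y^-3, w^-2, fractional errors add in quadrature:
  (-3·δy/y)² = (-3×0.0323)² = 0.00941;  (-2·δw/w)² = (-2×0.0212)² = 0.00180
δQ/Q = √(0.0112) = 0.106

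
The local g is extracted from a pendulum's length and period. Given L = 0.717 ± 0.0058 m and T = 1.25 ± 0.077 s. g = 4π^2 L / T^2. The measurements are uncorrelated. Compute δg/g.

0.123

Since g is a product/quotient, work with relative uncertainties:
  (1·δL/L)² = (1×0.00809)² = 6.54e-05;  (-2·δT/T)² = (-2×0.0616)² = 0.0152
δg/g = √(0.0152) = 0.123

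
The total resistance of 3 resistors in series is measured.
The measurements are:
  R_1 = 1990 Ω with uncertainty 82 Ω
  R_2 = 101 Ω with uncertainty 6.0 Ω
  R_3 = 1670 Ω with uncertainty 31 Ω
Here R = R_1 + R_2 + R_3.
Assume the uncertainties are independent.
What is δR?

87.9 Ω

Absolute uncertainties add in quadrature for a linear combination:
  (δR_1)² = 6720;  (δR_2)² = 36.0;  (δR_3)² = 961
δR = √(7720) = 87.9 Ω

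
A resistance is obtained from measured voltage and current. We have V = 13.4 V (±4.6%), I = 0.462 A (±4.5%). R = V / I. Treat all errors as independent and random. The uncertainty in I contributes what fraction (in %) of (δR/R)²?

48.9%

(δR/R)² = (1·δV/V)² + (-1·δI/I)²
  V term: (1×0.0460)² = 0.00212
  I term: (-1×0.0450)² = 0.00202
Total = 0.00414. Share from I = 0.00202/0.00414 = 0.489.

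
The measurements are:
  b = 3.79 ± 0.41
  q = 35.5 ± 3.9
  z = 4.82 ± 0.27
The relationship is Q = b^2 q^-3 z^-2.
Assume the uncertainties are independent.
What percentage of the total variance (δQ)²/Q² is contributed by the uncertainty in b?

27.9%

(δQ/Q)² = (2·δb/b)² + (-3·δq/q)² + (-2·δz/z)²
  b term: (2×0.108)² = 0.0468
  q term: (-3×0.110)² = 0.109
  z term: (-2×0.0560)² = 0.0126
Total = 0.168. Share from b = 0.0468/0.168 = 0.279.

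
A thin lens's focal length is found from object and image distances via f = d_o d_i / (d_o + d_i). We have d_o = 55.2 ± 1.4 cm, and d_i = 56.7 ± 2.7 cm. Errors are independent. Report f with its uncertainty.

∂f/∂d_o = (d_i/(d_o+d_i))² = 0.257;  ∂f/∂d_i = (d_o/(d_o+d_i))² = 0.243
δf = √((∂f/∂d_o · δd_o)² + (∂f/∂d_i · δd_i)²) = √(0.129 + 0.432) = 0.749 cm
f = 28.0 cm.

28.0 ± 0.749 cm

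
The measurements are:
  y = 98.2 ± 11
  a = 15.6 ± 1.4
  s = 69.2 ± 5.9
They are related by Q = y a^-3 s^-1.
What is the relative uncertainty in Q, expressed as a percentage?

Each factor contributes (exponent × relative error)² to (δQ/Q)²:
  (1·δy/y)² = (1×0.112)² = 0.0125;  (-3·δa/a)² = (-3×0.0897)² = 0.0725;  (-1·δs/s)² = (-1×0.0853)² = 0.00727
δQ/Q = √(0.0923) = 0.304

30.4%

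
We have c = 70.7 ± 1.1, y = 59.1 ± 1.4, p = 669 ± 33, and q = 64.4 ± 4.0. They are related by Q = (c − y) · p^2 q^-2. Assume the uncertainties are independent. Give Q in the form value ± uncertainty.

1250 ± 276

Let u = c − y = 11.6. δu = √(δc² + δy²) = √(1.21 + 1.96) = 1.78, so δu/u = 0.153.
Q is then a monomial in u, p, q:
δQ/Q = √((δu/u)² + (2·δp/p)² + (-2·δq/q)²) = √(0.0236 + 0.00973 + 0.0154) = 0.221
Q = 1250, so δQ = 0.221 × 1250 = 276.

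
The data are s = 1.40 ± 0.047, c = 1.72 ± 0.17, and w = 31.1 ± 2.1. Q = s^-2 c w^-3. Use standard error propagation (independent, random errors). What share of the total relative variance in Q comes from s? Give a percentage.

8.15%

(δQ/Q)² = (-2·δs/s)² + (1·δc/c)² + (-3·δw/w)²
  s term: (-2×0.0336)² = 0.00451
  c term: (1×0.0988)² = 0.00977
  w term: (-3×0.0675)² = 0.0410
Total = 0.0553. Share from s = 0.00451/0.0553 = 0.0815.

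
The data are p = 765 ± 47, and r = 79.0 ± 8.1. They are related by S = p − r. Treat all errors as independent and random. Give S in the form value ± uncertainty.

S is a linear combination, so absolute uncertainties add in quadrature:
  (δp)² = 2210;  (δr)² = 65.6
δS = √(2270) = 47.7
S = 686.

686 ± 47.7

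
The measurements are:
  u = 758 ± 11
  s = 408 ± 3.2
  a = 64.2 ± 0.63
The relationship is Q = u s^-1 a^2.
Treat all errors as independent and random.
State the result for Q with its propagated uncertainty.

Since Q is a product/quotient, work with relative uncertainties:
  (1·δu/u)² = (1×0.0145)² = 0.000211;  (-1·δs/s)² = (-1×0.00784)² = 6.15e-05;  (2·δa/a)² = (2×0.00981)² = 0.000385
δQ/Q = √(0.000657) = 0.0256
Q = 7660, so δQ = 0.0256 × 7660 = 196.

7660 ± 196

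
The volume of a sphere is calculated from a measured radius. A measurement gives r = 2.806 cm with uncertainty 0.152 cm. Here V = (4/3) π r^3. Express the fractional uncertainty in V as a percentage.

16.3%

For a monomial V ∝ r^3, fractional errors add in quadrature:
  (3·δr/r)² = (3×0.0542)² = 0.0264
δV/V = √(0.0264) = 0.163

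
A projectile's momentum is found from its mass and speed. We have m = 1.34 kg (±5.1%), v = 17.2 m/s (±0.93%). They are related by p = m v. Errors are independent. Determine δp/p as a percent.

Since p is a product/quotient, work with relative uncertainties:
  (1·δm/m)² = (1×0.0510)² = 0.00260;  (1·δv/v)² = (1×0.00930)² = 8.65e-05
δp/p = √(0.00269) = 0.0518

5.18%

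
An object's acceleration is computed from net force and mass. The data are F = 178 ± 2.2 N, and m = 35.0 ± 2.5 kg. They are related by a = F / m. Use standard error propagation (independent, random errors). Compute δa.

0.369 m/s^2

Relative error in a monomial: (δa/a)² = Σ (nᵢ · δxᵢ/xᵢ)².
  (1·δF/F)² = (1×0.0124)² = 0.000153;  (-1·δm/m)² = (-1×0.0714)² = 0.00510
δa/a = √(0.00525) = 0.0725
a = 5.09 m/s^2, so δa = 0.0725 × 5.09 = 0.369 m/s^2.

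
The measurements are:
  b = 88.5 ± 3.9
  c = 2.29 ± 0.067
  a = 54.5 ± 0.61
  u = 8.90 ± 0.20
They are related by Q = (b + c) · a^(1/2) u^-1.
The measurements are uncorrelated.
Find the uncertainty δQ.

3.68

Let w = b + c = 90.8. δw = √(δb² + δc²) = √(15.2 + 0.00449) = 3.90, so δw/w = 0.0430.
Q is then a monomial in w, a, u:
δQ/Q = √((δw/w)² + (½·δa/a)² + (-1·δu/u)²) = √(0.00185 + 3.13e-05 + 0.000505) = 0.0488
Q = 75.3, so δQ = 0.0488 × 75.3 = 3.68.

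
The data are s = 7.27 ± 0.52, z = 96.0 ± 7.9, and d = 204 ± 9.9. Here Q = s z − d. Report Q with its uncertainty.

494 ± 76.7

Let p = s·z = 698. δp/p = √((1·δs/s)² + (1·δz/z)²) = √(0.00512 + 0.00677) = 0.109, so δp = 76.1.
Q = p − d: δQ = √(δp² + δd²) = √(5790 + 98.0) = 76.7
Q = 494.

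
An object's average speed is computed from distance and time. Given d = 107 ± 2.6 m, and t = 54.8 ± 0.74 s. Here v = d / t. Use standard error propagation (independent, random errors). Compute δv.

Each factor contributes (exponent × relative error)² to (δv/v)²:
  (1·δd/d)² = (1×0.0243)² = 0.000590;  (-1·δt/t)² = (-1×0.0135)² = 0.000182
δv/v = √(0.000773) = 0.0278
v = 1.95 m/s, so δv = 0.0278 × 1.95 = 0.0543 m/s.

0.0543 m/s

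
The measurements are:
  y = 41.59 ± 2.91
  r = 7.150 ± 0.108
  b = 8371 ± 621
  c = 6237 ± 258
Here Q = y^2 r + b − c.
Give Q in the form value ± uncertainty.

14500 ± 1870

Let p = y^2·r = 12370. δp/p = √((2·δy/y)² + (1·δr/r)²) = √(0.0196 + 0.000228) = 0.141, so δp = 1740.
Q = p + b − c: δQ = √(δp² + δb² + δc²) = √(3.03e+06 + 3.86e+05 + 66600) = 1870
Q = 14500.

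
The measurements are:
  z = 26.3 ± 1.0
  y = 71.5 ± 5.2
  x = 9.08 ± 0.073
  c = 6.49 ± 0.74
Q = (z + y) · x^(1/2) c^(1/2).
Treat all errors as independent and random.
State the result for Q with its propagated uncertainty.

751 ± 59.1

Let u = z + y = 97.8. δu = √(δz² + δy²) = √(1.00 + 27.0) = 5.30, so δu/u = 0.0541.
Q is then a monomial in u, x, c:
δQ/Q = √((δu/u)² + (½·δx/x)² + (½·δc/c)²) = √(0.00293 + 1.62e-05 + 0.00325) = 0.0787
Q = 751, so δQ = 0.0787 × 751 = 59.1.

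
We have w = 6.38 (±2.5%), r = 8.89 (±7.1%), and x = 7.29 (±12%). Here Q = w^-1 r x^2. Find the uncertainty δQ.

18.6

Relative error in a monomial: (δQ/Q)² = Σ (nᵢ · δxᵢ/xᵢ)².
  (-1·δw/w)² = (-1×0.0250)² = 0.000625;  (1·δr/r)² = (1×0.0710)² = 0.00504;  (2·δx/x)² = (2×0.120)² = 0.0576
δQ/Q = √(0.0633) = 0.252
Q = 74.1, so δQ = 0.252 × 74.1 = 18.6.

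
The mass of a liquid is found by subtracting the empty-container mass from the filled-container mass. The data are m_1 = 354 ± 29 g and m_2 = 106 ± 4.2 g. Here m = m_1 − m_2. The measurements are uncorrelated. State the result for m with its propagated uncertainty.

m is a linear combination, so absolute uncertainties add in quadrature:
  (δm_1)² = 841;  (δm_2)² = 17.6
δm = √(859) = 29.3 g
m = 248 g.

248 ± 29.3 g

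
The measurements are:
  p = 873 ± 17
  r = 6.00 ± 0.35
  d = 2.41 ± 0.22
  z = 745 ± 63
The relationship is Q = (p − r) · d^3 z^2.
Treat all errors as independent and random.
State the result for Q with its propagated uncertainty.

Let u = p − r = 867. δu = √(δp² + δr²) = √(289 + 0.122) = 17.0, so δu/u = 0.0196.
Q is then a monomial in u, d, z:
δQ/Q = √((δu/u)² + (3·δd/d)² + (2·δz/z)²) = √(0.000385 + 0.0750 + 0.0286) = 0.322
Q = 6.74e+09, so δQ = 0.322 × 6.74e+09 = 2.17e+09.

(6.74 ± 2.17) × 10^9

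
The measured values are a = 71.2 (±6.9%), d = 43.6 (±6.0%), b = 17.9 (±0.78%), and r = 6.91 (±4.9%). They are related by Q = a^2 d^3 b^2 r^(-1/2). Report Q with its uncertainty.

(5.12 ± 1.17) × 10^10

Relative error in a monomial: (δQ/Q)² = Σ (nᵢ · δxᵢ/xᵢ)².
  (2·δa/a)² = (2×0.0690)² = 0.0190;  (3·δd/d)² = (3×0.0600)² = 0.0324;  (2·δb/b)² = (2×0.00780)² = 0.000243;  (−½·δr/r)² = (-0.5×0.0490)² = 0.000600
δQ/Q = √(0.0523) = 0.229
Q = 5.12e+10, so δQ = 0.229 × 5.12e+10 = 1.17e+10.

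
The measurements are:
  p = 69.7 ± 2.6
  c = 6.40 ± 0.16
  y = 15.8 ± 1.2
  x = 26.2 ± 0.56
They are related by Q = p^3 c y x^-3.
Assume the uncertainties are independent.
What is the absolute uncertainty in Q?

289

Products/powers → add relative errors in quadrature, weighted by exponent:
  (3·δp/p)² = (3×0.0373)² = 0.0125;  (1·δc/c)² = (1×0.0250)² = 0.000625;  (1·δy/y)² = (1×0.0759)² = 0.00577;  (-3·δx/x)² = (-3×0.0214)² = 0.00411
δQ/Q = √(0.0230) = 0.152
Q = 1900, so δQ = 0.152 × 1900 = 289.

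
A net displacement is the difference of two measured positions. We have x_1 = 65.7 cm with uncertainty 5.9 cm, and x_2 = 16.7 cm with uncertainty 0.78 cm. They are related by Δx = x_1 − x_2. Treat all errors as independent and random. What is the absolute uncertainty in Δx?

5.95 cm

Sums and differences: (δΔx)² = Σ (cᵢ δxᵢ)².
  (δx_1)² = 34.8;  (δx_2)² = 0.608
δΔx = √(35.4) = 5.95 cm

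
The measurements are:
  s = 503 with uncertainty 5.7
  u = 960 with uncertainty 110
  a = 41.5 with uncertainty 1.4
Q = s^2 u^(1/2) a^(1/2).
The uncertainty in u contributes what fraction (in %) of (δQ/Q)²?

(δQ/Q)² = (2·δs/s)² + (½·δu/u)² + (½·δa/a)²
  s term: (2×0.0113)² = 0.000514
  u term: (0.5×0.115)² = 0.00328
  a term: (0.5×0.0337)² = 0.000285
Total = 0.00408. Share from u = 0.00328/0.00408 = 0.804.

80.4%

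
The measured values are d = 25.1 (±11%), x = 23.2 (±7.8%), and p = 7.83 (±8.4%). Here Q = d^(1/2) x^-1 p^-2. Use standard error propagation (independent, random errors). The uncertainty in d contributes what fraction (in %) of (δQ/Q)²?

8.10%

(δQ/Q)² = (½·δd/d)² + (-1·δx/x)² + (-2·δp/p)²
  d term: (0.5×0.110)² = 0.00302
  x term: (-1×0.0780)² = 0.00608
  p term: (-2×0.0840)² = 0.0282
Total = 0.0373. Share from d = 0.00302/0.0373 = 0.0810.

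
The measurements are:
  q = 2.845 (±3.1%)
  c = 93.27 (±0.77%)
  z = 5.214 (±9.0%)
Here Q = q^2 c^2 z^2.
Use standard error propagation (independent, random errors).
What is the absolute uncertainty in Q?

3.66e+05

Products/powers → add relative errors in quadrature, weighted by exponent:
  (2·δq/q)² = (2×0.0310)² = 0.00384;  (2·δc/c)² = (2×0.00770)² = 0.000237;  (2·δz/z)² = (2×0.0900)² = 0.0324
δQ/Q = √(0.0365) = 0.191
Q = 1.914e+06, so δQ = 0.191 × 1.914e+06 = 3.66e+05.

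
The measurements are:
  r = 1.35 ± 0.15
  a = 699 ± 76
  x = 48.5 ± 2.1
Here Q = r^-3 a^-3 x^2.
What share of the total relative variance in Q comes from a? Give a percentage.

(δQ/Q)² = (-3·δr/r)² + (-3·δa/a)² + (2·δx/x)²
  r term: (-3×0.111)² = 0.111
  a term: (-3×0.109)² = 0.106
  x term: (2×0.0433)² = 0.00750
Total = 0.225. Share from a = 0.106/0.225 = 0.473.

47.3%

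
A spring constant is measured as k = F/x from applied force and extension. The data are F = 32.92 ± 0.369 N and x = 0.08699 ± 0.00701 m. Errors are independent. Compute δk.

Relative error in a monomial: (δk/k)² = Σ (nᵢ · δxᵢ/xᵢ)².
  (1·δF/F)² = (1×0.0112)² = 0.000126;  (-1·δx/x)² = (-1×0.0806)² = 0.00649
δk/k = √(0.00662) = 0.0814
k = 378.4 N/m, so δk = 0.0814 × 378.4 = 30.8 N/m.

30.8 N/m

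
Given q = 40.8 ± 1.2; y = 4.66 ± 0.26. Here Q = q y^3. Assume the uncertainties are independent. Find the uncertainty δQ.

702

Products/powers → add relative errors in quadrature, weighted by exponent:
  (1·δq/q)² = (1×0.0294)² = 0.000865;  (3·δy/y)² = (3×0.0558)² = 0.0280
δQ/Q = √(0.0289) = 0.170
Q = 4130, so δQ = 0.170 × 4130 = 702.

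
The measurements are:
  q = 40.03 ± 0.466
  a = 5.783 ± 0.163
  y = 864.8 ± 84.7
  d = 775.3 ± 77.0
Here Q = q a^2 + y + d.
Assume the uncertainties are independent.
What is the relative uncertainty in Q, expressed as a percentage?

Let p = q·a^2 = 1339. δp/p = √((1·δq/q)² + (2·δa/a)²) = √(0.000136 + 0.00318) = 0.0576, so δp = 77.1.
Q = p + y + d: δQ = √(δp² + δy² + δd²) = √(5940 + 7170 + 5930) = 138
Q = 2979, so δQ/Q = 138/2979 = 0.0463.

4.63%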